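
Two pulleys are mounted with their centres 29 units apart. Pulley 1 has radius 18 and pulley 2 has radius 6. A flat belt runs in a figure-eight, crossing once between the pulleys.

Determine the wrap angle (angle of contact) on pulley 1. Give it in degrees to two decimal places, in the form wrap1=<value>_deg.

wrap1=291.70_deg

crossed belt: β = asin((r1+r2)/C) = asin(24/29) = 55.8516°
wrap1 = wrap2 = π + 2β = 291.7032°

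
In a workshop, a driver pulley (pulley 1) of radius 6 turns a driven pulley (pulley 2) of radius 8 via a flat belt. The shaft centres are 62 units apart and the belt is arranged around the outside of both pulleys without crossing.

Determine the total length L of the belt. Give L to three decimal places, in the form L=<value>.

open belt: β = asin((r2−r1)/C) = asin(2/62) = 1.8486°
wrap1 = π − 2β = 176.3029°
wrap2 = π + 2β = 183.6971°
tangent length = C·cosβ = 61.9677
L = r1·wrap1 + r2·wrap2 + 2·C·cosβ = 6·3.0771 + 8·3.2061 + 2·61.9677 = 168.0468

L=168.047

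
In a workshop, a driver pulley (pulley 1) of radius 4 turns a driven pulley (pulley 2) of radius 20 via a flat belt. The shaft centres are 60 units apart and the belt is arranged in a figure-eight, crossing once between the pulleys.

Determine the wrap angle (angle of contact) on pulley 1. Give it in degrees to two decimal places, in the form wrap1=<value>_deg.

wrap1=227.16_deg

crossed belt: β = asin((r1+r2)/C) = asin(24/60) = 23.5782°
wrap1 = wrap2 = π + 2β = 227.1564°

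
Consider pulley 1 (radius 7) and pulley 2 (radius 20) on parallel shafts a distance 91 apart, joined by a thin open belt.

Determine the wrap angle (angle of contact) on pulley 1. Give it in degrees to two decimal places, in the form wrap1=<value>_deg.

wrap1=163.57_deg

open belt: β = asin((r2−r1)/C) = asin(13/91) = 8.2132°
wrap1 = π − 2β = 163.5736°
wrap2 = π + 2β = 196.4264°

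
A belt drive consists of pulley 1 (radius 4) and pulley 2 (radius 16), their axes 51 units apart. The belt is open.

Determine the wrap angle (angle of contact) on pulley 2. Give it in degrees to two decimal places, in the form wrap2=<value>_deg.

open belt: β = asin((r2−r1)/C) = asin(12/51) = 13.6090°
wrap1 = π − 2β = 152.7821°
wrap2 = π + 2β = 207.2179°

wrap2=207.22_deg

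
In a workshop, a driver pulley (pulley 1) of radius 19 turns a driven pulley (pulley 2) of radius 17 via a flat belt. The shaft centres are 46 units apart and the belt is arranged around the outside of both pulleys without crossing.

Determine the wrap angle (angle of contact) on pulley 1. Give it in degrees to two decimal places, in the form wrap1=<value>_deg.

open belt: β = asin((r2−r1)/C) = asin(-2/46) = -2.4919°
wrap1 = π − 2β = 184.9838°
wrap2 = π + 2β = 175.0162°

wrap1=184.98_deg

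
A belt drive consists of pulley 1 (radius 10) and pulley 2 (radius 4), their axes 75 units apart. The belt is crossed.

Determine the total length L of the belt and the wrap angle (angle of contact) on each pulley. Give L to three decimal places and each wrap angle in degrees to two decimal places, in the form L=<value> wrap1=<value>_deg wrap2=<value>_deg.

crossed belt: β = asin((r1+r2)/C) = asin(14/75) = 10.7583°
wrap1 = wrap2 = π + 2β = 201.5166°
tangent length = C·cosβ = 73.6817
L = (r1+r2)·wrap + 2·C·cosβ = 14·3.5171 + 2·73.6817 = 196.6033

L=196.603 wrap1=201.52_deg wrap2=201.52_deg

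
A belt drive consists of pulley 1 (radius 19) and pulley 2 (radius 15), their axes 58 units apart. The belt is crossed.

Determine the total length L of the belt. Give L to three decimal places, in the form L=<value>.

L=243.386

crossed belt: β = asin((r1+r2)/C) = asin(34/58) = 35.8883°
wrap1 = wrap2 = π + 2β = 251.7766°
tangent length = C·cosβ = 46.9894
L = (r1+r2)·wrap + 2·C·cosβ = 34·4.3943 + 2·46.9894 = 243.3860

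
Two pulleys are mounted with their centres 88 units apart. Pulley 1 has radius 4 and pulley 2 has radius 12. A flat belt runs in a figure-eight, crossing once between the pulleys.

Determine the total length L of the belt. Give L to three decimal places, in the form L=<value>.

crossed belt: β = asin((r1+r2)/C) = asin(16/88) = 10.4757°
wrap1 = wrap2 = π + 2β = 200.9514°
tangent length = C·cosβ = 86.5332
L = (r1+r2)·wrap + 2·C·cosβ = 16·3.5073 + 2·86.5332 = 229.1827

L=229.183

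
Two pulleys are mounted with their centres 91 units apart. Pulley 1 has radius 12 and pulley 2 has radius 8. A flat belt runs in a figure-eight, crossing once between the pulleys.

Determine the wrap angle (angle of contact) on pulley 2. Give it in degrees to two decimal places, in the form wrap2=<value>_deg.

wrap2=205.39_deg

crossed belt: β = asin((r1+r2)/C) = asin(20/91) = 12.6961°
wrap1 = wrap2 = π + 2β = 205.3922°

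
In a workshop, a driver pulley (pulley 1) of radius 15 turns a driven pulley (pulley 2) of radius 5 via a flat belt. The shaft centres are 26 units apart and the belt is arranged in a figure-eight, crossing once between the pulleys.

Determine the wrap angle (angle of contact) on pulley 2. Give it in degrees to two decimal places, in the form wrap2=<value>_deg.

wrap2=280.57_deg

crossed belt: β = asin((r1+r2)/C) = asin(20/26) = 50.2849°
wrap1 = wrap2 = π + 2β = 280.5697°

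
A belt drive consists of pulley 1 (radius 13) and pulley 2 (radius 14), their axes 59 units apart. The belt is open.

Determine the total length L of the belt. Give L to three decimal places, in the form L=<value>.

open belt: β = asin((r2−r1)/C) = asin(1/59) = 0.9712°
wrap1 = π − 2β = 178.0577°
wrap2 = π + 2β = 181.9423°
tangent length = C·cosβ = 58.9915
L = r1·wrap1 + r2·wrap2 + 2·C·cosβ = 13·3.1077 + 14·3.1755 + 2·58.9915 = 202.8400

L=202.840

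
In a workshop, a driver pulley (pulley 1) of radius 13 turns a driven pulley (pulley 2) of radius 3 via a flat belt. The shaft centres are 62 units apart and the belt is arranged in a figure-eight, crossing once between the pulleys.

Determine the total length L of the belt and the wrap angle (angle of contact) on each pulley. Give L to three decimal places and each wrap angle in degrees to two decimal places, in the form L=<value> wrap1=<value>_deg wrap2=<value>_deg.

L=178.418 wrap1=209.91_deg wrap2=209.91_deg

crossed belt: β = asin((r1+r2)/C) = asin(16/62) = 14.9552°
wrap1 = wrap2 = π + 2β = 209.9105°
tangent length = C·cosβ = 59.8999
L = (r1+r2)·wrap + 2·C·cosβ = 16·3.6636 + 2·59.8999 = 178.4179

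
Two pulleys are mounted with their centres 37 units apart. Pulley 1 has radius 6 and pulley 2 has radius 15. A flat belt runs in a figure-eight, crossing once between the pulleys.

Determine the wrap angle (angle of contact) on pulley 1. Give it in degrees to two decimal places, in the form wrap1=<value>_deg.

crossed belt: β = asin((r1+r2)/C) = asin(21/37) = 34.5808°
wrap1 = wrap2 = π + 2β = 249.1616°

wrap1=249.16_deg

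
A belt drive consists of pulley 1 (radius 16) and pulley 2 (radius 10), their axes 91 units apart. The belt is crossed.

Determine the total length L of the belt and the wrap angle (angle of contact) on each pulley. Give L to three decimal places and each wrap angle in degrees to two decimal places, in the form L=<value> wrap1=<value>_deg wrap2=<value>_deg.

crossed belt: β = asin((r1+r2)/C) = asin(26/91) = 16.6015°
wrap1 = wrap2 = π + 2β = 213.2031°
tangent length = C·cosβ = 87.2067
L = (r1+r2)·wrap + 2·C·cosβ = 26·3.7211 + 2·87.2067 = 271.1618

L=271.162 wrap1=213.20_deg wrap2=213.20_deg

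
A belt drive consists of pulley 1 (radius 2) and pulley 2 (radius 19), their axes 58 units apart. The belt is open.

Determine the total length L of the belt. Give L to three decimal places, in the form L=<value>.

open belt: β = asin((r2−r1)/C) = asin(17/58) = 17.0438°
wrap1 = π − 2β = 145.9123°
wrap2 = π + 2β = 214.0877°
tangent length = C·cosβ = 55.4527
L = r1·wrap1 + r2·wrap2 + 2·C·cosβ = 2·2.5467 + 19·3.7365 + 2·55.4527 = 186.9928

L=186.993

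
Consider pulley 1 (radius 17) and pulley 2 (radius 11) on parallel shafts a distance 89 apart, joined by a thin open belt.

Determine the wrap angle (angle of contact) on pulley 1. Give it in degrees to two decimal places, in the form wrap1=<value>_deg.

open belt: β = asin((r2−r1)/C) = asin(-6/89) = -3.8656°
wrap1 = π − 2β = 187.7311°
wrap2 = π + 2β = 172.2689°

wrap1=187.73_deg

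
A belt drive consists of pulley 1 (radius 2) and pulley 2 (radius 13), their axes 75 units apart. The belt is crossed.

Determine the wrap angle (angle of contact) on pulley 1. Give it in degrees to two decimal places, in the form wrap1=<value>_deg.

crossed belt: β = asin((r1+r2)/C) = asin(15/75) = 11.5370°
wrap1 = wrap2 = π + 2β = 203.0739°

wrap1=203.07_deg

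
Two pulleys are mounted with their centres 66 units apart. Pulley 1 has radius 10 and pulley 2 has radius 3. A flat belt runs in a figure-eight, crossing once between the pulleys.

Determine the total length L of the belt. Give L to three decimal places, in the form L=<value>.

crossed belt: β = asin((r1+r2)/C) = asin(13/66) = 11.3598°
wrap1 = wrap2 = π + 2β = 202.7196°
tangent length = C·cosβ = 64.7070
L = (r1+r2)·wrap + 2·C·cosβ = 13·3.5381 + 2·64.7070 = 175.4097

L=175.410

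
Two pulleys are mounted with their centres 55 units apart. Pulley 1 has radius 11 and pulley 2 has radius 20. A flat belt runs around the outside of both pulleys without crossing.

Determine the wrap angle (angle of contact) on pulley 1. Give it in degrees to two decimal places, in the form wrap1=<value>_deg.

open belt: β = asin((r2−r1)/C) = asin(9/55) = 9.4180°
wrap1 = π − 2β = 161.1639°
wrap2 = π + 2β = 198.8361°

wrap1=161.16_deg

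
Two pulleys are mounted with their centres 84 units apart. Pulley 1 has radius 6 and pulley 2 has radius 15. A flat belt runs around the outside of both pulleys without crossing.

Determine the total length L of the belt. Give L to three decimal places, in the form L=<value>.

L=234.939

open belt: β = asin((r2−r1)/C) = asin(9/84) = 6.1506°
wrap1 = π − 2β = 167.6987°
wrap2 = π + 2β = 192.3013°
tangent length = C·cosβ = 83.5165
L = r1·wrap1 + r2·wrap2 + 2·C·cosβ = 6·2.9269 + 15·3.3563 + 2·83.5165 = 234.9387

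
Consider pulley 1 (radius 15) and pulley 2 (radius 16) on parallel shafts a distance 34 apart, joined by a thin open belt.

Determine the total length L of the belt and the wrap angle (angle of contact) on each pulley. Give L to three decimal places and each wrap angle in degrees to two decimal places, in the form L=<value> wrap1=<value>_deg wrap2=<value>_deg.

L=165.419 wrap1=176.63_deg wrap2=183.37_deg

open belt: β = asin((r2−r1)/C) = asin(1/34) = 1.6854°
wrap1 = π − 2β = 176.6292°
wrap2 = π + 2β = 183.3708°
tangent length = C·cosβ = 33.9853
L = r1·wrap1 + r2·wrap2 + 2·C·cosβ = 15·3.0828 + 16·3.2004 + 2·33.9853 = 165.4188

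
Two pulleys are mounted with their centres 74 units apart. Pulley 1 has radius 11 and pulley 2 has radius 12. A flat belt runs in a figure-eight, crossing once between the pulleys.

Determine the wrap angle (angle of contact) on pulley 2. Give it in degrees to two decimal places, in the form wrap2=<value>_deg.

crossed belt: β = asin((r1+r2)/C) = asin(23/74) = 18.1081°
wrap1 = wrap2 = π + 2β = 216.2162°

wrap2=216.22_deg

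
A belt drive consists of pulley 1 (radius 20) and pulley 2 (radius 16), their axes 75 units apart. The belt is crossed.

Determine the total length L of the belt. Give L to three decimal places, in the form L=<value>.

L=280.735

crossed belt: β = asin((r1+r2)/C) = asin(36/75) = 28.6854°
wrap1 = wrap2 = π + 2β = 237.3708°
tangent length = C·cosβ = 65.7951
L = (r1+r2)·wrap + 2·C·cosβ = 36·4.1429 + 2·65.7951 = 280.7347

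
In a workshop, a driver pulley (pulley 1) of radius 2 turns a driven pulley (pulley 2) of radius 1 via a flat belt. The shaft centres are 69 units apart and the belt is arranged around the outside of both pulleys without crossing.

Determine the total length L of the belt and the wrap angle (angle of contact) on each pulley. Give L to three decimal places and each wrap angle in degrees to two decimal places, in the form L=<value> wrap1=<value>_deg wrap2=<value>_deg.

open belt: β = asin((r2−r1)/C) = asin(-1/69) = -0.8304°
wrap1 = π − 2β = 181.6608°
wrap2 = π + 2β = 178.3392°
tangent length = C·cosβ = 68.9928
L = r1·wrap1 + r2·wrap2 + 2·C·cosβ = 2·3.1706 + 1·3.1126 + 2·68.9928 = 147.4393

L=147.439 wrap1=181.66_deg wrap2=178.34_deg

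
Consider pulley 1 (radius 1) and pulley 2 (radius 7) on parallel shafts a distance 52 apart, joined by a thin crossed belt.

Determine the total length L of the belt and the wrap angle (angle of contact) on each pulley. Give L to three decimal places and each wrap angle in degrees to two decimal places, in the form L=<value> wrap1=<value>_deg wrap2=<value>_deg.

L=130.366 wrap1=197.70_deg wrap2=197.70_deg

crossed belt: β = asin((r1+r2)/C) = asin(8/52) = 8.8499°
wrap1 = wrap2 = π + 2β = 197.6998°
tangent length = C·cosβ = 51.3809
L = (r1+r2)·wrap + 2·C·cosβ = 8·3.4505 + 2·51.3809 = 130.3660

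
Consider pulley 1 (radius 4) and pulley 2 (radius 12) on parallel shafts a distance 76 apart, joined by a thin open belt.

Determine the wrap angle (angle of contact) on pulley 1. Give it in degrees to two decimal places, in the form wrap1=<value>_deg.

open belt: β = asin((r2−r1)/C) = asin(8/76) = 6.0423°
wrap1 = π − 2β = 167.9153°
wrap2 = π + 2β = 192.0847°

wrap1=167.92_deg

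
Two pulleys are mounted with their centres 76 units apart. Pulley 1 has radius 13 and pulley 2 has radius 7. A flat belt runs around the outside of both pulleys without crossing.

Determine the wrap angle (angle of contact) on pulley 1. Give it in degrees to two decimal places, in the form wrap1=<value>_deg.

open belt: β = asin((r2−r1)/C) = asin(-6/76) = -4.5281°
wrap1 = π − 2β = 189.0561°
wrap2 = π + 2β = 170.9439°

wrap1=189.06_deg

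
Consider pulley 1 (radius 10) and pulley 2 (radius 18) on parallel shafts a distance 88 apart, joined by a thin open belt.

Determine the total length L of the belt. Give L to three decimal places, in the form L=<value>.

open belt: β = asin((r2−r1)/C) = asin(8/88) = 5.2159°
wrap1 = π − 2β = 169.5682°
wrap2 = π + 2β = 190.4318°
tangent length = C·cosβ = 87.6356
L = r1·wrap1 + r2·wrap2 + 2·C·cosβ = 10·2.9595 + 18·3.3237 + 2·87.6356 = 264.6924

L=264.692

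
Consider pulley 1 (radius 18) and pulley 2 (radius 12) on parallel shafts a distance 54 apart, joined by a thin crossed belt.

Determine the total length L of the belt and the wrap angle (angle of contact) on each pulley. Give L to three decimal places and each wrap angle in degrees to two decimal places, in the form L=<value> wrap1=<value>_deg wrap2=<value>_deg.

L=219.389 wrap1=247.50_deg wrap2=247.50_deg

crossed belt: β = asin((r1+r2)/C) = asin(30/54) = 33.7490°
wrap1 = wrap2 = π + 2β = 247.4980°
tangent length = C·cosβ = 44.8999
L = (r1+r2)·wrap + 2·C·cosβ = 30·4.3197 + 2·44.8999 = 219.3894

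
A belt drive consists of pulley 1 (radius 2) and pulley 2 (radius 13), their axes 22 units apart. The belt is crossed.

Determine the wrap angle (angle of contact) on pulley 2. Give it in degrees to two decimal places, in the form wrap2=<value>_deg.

crossed belt: β = asin((r1+r2)/C) = asin(15/22) = 42.9859°
wrap1 = wrap2 = π + 2β = 265.9718°

wrap2=265.97_deg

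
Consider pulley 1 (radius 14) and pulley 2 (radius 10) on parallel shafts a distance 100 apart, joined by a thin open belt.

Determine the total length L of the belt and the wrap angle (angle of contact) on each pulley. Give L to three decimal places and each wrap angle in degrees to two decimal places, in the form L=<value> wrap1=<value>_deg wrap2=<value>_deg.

L=275.558 wrap1=184.58_deg wrap2=175.42_deg

open belt: β = asin((r2−r1)/C) = asin(-4/100) = -2.2924°
wrap1 = π − 2β = 184.5849°
wrap2 = π + 2β = 175.4151°
tangent length = C·cosβ = 99.9200
L = r1·wrap1 + r2·wrap2 + 2·C·cosβ = 14·3.2216 + 10·3.0616 + 2·99.9200 = 275.5582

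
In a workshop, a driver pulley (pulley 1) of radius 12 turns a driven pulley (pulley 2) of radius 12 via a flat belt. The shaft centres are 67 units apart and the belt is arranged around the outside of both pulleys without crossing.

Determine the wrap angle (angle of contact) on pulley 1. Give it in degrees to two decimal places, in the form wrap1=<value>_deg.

wrap1=180.00_deg

open belt: β = asin((r2−r1)/C) = asin(0/67) = 0.0000°
wrap1 = π − 2β = 180.0000°
wrap2 = π + 2β = 180.0000°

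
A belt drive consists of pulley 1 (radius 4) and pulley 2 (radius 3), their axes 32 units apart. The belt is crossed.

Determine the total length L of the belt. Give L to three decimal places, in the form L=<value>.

crossed belt: β = asin((r1+r2)/C) = asin(7/32) = 12.6356°
wrap1 = wrap2 = π + 2β = 205.2713°
tangent length = C·cosβ = 31.2250
L = (r1+r2)·wrap + 2·C·cosβ = 7·3.5827 + 2·31.2250 = 87.5286

L=87.529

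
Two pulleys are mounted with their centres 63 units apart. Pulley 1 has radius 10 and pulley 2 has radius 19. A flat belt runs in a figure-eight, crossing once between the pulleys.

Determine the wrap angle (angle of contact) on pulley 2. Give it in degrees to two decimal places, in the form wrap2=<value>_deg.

crossed belt: β = asin((r1+r2)/C) = asin(29/63) = 27.4076°
wrap1 = wrap2 = π + 2β = 234.8152°

wrap2=234.82_deg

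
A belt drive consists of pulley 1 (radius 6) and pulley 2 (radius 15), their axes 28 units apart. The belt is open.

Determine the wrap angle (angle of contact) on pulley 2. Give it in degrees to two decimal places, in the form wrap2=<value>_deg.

open belt: β = asin((r2−r1)/C) = asin(9/28) = 18.7493°
wrap1 = π − 2β = 142.5013°
wrap2 = π + 2β = 217.4987°

wrap2=217.50_deg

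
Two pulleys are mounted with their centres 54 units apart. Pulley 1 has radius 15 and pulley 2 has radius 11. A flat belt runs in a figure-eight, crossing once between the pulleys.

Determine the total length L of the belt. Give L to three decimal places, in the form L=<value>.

L=202.461

crossed belt: β = asin((r1+r2)/C) = asin(26/54) = 28.7822°
wrap1 = wrap2 = π + 2β = 237.5644°
tangent length = C·cosβ = 47.3286
L = (r1+r2)·wrap + 2·C·cosβ = 26·4.1463 + 2·47.3286 = 202.4606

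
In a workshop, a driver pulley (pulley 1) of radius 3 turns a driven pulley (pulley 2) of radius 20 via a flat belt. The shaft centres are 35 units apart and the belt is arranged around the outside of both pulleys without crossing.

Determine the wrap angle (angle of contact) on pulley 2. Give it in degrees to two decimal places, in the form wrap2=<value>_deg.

wrap2=238.12_deg

open belt: β = asin((r2−r1)/C) = asin(17/35) = 29.0593°
wrap1 = π − 2β = 121.8814°
wrap2 = π + 2β = 238.1186°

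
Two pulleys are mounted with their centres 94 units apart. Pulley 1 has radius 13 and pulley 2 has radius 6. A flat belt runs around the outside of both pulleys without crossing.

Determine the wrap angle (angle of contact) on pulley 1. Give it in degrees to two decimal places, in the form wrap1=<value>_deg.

open belt: β = asin((r2−r1)/C) = asin(-7/94) = -4.2707°
wrap1 = π − 2β = 188.5413°
wrap2 = π + 2β = 171.4587°

wrap1=188.54_deg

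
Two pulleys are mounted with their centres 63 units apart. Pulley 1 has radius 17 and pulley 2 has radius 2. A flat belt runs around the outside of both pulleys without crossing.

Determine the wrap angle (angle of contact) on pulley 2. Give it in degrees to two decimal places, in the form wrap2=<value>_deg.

open belt: β = asin((r2−r1)/C) = asin(-15/63) = -13.7741°
wrap1 = π − 2β = 207.5483°
wrap2 = π + 2β = 152.4517°

wrap2=152.45_deg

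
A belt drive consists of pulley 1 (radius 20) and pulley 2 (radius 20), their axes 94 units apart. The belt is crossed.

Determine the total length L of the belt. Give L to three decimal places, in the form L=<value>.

L=330.957

crossed belt: β = asin((r1+r2)/C) = asin(40/94) = 25.1843°
wrap1 = wrap2 = π + 2β = 230.3687°
tangent length = C·cosβ = 85.0647
L = (r1+r2)·wrap + 2·C·cosβ = 40·4.0207 + 2·85.0647 = 330.9570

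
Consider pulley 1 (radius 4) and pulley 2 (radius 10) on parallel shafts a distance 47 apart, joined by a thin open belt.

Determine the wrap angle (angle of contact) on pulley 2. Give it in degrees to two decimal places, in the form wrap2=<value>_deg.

open belt: β = asin((r2−r1)/C) = asin(6/47) = 7.3344°
wrap1 = π − 2β = 165.3313°
wrap2 = π + 2β = 194.6687°

wrap2=194.67_deg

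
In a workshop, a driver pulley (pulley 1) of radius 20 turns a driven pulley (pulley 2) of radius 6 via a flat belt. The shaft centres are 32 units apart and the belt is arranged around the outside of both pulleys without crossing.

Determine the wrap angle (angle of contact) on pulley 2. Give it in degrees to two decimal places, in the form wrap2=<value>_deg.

wrap2=128.11_deg

open belt: β = asin((r2−r1)/C) = asin(-14/32) = -25.9445°
wrap1 = π − 2β = 231.8890°
wrap2 = π + 2β = 128.1110°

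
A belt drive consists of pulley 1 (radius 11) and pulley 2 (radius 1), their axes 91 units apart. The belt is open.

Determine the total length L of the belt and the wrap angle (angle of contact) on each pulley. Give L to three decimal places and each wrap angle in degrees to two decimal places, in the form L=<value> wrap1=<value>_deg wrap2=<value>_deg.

open belt: β = asin((r2−r1)/C) = asin(-10/91) = -6.3090°
wrap1 = π − 2β = 192.6180°
wrap2 = π + 2β = 167.3820°
tangent length = C·cosβ = 90.4489
L = r1·wrap1 + r2·wrap2 + 2·C·cosβ = 11·3.3618 + 1·2.9214 + 2·90.4489 = 220.7991

L=220.799 wrap1=192.62_deg wrap2=167.38_deg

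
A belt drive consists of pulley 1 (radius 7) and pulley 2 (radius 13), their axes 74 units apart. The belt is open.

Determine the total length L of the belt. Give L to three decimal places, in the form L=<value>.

open belt: β = asin((r2−r1)/C) = asin(6/74) = 4.6507°
wrap1 = π − 2β = 170.6986°
wrap2 = π + 2β = 189.3014°
tangent length = C·cosβ = 73.7564
L = r1·wrap1 + r2·wrap2 + 2·C·cosβ = 7·2.9793 + 13·3.3039 + 2·73.7564 = 211.3186

L=211.319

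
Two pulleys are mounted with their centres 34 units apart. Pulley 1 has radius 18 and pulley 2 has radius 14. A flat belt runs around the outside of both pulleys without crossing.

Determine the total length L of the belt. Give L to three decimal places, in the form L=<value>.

L=169.002

open belt: β = asin((r2−r1)/C) = asin(-4/34) = -6.7563°
wrap1 = π − 2β = 193.5127°
wrap2 = π + 2β = 166.4873°
tangent length = C·cosβ = 33.7639
L = r1·wrap1 + r2·wrap2 + 2·C·cosβ = 18·3.3774 + 14·2.9058 + 2·33.7639 = 169.0021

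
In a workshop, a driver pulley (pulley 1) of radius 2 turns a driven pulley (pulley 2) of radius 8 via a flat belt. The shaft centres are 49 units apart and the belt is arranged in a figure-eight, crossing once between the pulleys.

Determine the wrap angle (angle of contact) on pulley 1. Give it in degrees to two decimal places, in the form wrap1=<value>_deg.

crossed belt: β = asin((r1+r2)/C) = asin(10/49) = 11.7757°
wrap1 = wrap2 = π + 2β = 203.5515°

wrap1=203.55_deg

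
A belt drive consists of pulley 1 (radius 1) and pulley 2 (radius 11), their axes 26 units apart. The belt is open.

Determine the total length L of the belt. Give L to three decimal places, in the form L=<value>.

open belt: β = asin((r2−r1)/C) = asin(10/26) = 22.6199°
wrap1 = π − 2β = 134.7603°
wrap2 = π + 2β = 225.2397°
tangent length = C·cosβ = 24.0000
L = r1·wrap1 + r2·wrap2 + 2·C·cosβ = 1·2.3520 + 11·3.9312 + 2·24.0000 = 93.5949

L=93.595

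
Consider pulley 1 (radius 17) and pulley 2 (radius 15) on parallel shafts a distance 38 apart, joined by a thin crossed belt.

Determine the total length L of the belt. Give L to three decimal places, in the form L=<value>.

crossed belt: β = asin((r1+r2)/C) = asin(32/38) = 57.3631°
wrap1 = wrap2 = π + 2β = 294.7262°
tangent length = C·cosβ = 20.4939
L = (r1+r2)·wrap + 2·C·cosβ = 32·5.1439 + 2·20.4939 = 205.5940

L=205.594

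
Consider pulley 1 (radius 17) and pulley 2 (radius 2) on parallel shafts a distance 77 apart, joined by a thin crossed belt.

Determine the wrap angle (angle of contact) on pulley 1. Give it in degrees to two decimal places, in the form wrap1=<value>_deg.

crossed belt: β = asin((r1+r2)/C) = asin(19/77) = 14.2855°
wrap1 = wrap2 = π + 2β = 208.5709°

wrap1=208.57_deg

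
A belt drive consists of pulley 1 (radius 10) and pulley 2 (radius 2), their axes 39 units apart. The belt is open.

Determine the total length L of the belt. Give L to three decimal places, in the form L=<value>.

L=117.346

open belt: β = asin((r2−r1)/C) = asin(-8/39) = -11.8370°
wrap1 = π − 2β = 203.6740°
wrap2 = π + 2β = 156.3260°
tangent length = C·cosβ = 38.1707
L = r1·wrap1 + r2·wrap2 + 2·C·cosβ = 10·3.5548 + 2·2.7284 + 2·38.1707 = 117.3460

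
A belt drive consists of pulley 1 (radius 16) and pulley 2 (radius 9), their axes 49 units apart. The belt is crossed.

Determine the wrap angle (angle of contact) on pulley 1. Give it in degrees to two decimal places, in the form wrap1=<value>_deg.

wrap1=241.35_deg

crossed belt: β = asin((r1+r2)/C) = asin(25/49) = 30.6774°
wrap1 = wrap2 = π + 2β = 241.3548°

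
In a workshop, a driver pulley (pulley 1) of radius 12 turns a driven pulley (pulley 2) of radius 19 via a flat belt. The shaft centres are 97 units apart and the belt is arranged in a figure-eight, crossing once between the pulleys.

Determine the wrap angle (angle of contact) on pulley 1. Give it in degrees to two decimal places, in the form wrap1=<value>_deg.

wrap1=217.28_deg

crossed belt: β = asin((r1+r2)/C) = asin(31/97) = 18.6380°
wrap1 = wrap2 = π + 2β = 217.2760°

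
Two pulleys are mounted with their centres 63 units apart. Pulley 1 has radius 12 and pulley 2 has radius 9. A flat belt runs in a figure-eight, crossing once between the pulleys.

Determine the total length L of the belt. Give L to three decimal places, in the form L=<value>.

crossed belt: β = asin((r1+r2)/C) = asin(21/63) = 19.4712°
wrap1 = wrap2 = π + 2β = 218.9424°
tangent length = C·cosβ = 59.3970
L = (r1+r2)·wrap + 2·C·cosβ = 21·3.8213 + 2·59.3970 = 199.0405

L=199.041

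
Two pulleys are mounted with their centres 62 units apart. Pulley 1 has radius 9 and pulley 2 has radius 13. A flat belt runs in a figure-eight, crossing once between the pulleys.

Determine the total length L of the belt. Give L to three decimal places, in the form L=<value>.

L=201.007

crossed belt: β = asin((r1+r2)/C) = asin(22/62) = 20.7836°
wrap1 = wrap2 = π + 2β = 221.5671°
tangent length = C·cosβ = 57.9655
L = (r1+r2)·wrap + 2·C·cosβ = 22·3.8671 + 2·57.9655 = 201.0067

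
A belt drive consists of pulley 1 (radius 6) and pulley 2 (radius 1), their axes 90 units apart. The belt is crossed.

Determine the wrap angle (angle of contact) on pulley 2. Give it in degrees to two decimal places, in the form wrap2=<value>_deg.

crossed belt: β = asin((r1+r2)/C) = asin(7/90) = 4.4608°
wrap1 = wrap2 = π + 2β = 188.9217°

wrap2=188.92_deg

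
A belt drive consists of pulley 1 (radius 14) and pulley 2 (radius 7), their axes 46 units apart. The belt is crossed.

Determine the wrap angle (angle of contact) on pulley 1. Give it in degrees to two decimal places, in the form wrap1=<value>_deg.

crossed belt: β = asin((r1+r2)/C) = asin(21/46) = 27.1629°
wrap1 = wrap2 = π + 2β = 234.3258°

wrap1=234.33_deg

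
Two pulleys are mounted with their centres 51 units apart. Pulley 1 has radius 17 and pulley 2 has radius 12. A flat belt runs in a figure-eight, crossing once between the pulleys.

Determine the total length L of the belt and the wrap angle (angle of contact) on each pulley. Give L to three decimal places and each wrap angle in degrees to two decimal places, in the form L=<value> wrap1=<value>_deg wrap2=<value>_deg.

crossed belt: β = asin((r1+r2)/C) = asin(29/51) = 34.6546°
wrap1 = wrap2 = π + 2β = 249.3091°
tangent length = C·cosβ = 41.9524
L = (r1+r2)·wrap + 2·C·cosβ = 29·4.3513 + 2·41.9524 = 210.0914

L=210.091 wrap1=249.31_deg wrap2=249.31_deg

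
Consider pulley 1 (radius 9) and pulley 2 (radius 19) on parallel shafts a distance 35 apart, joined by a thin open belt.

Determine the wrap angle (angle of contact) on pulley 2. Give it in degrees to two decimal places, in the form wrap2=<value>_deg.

wrap2=213.20_deg

open belt: β = asin((r2−r1)/C) = asin(10/35) = 16.6015°
wrap1 = π − 2β = 146.7969°
wrap2 = π + 2β = 213.2031°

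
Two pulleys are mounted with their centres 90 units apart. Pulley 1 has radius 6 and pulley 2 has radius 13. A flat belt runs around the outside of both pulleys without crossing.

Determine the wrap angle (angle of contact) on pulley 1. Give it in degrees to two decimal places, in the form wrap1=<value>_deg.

open belt: β = asin((r2−r1)/C) = asin(7/90) = 4.4608°
wrap1 = π − 2β = 171.0783°
wrap2 = π + 2β = 188.9217°

wrap1=171.08_deg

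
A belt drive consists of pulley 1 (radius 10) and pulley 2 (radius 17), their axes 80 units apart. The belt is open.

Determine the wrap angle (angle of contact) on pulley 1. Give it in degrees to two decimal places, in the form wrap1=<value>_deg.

wrap1=169.96_deg

open belt: β = asin((r2−r1)/C) = asin(7/80) = 5.0198°
wrap1 = π − 2β = 169.9604°
wrap2 = π + 2β = 190.0396°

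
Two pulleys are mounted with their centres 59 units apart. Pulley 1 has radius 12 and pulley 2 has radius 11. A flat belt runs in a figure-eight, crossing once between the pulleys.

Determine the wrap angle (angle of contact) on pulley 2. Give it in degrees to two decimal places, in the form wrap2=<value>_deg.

wrap2=225.89_deg

crossed belt: β = asin((r1+r2)/C) = asin(23/59) = 22.9440°
wrap1 = wrap2 = π + 2β = 225.8879°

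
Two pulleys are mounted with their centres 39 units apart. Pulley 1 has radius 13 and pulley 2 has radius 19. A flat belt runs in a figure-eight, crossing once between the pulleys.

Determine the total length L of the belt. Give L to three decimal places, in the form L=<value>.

crossed belt: β = asin((r1+r2)/C) = asin(32/39) = 55.1362°
wrap1 = wrap2 = π + 2β = 290.2723°
tangent length = C·cosβ = 22.2935
L = (r1+r2)·wrap + 2·C·cosβ = 32·5.0662 + 2·22.2935 = 206.7056

L=206.706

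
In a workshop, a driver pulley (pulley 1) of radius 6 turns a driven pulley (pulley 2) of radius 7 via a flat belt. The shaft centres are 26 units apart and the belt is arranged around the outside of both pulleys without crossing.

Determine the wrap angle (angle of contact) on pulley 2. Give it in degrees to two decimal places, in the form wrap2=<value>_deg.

wrap2=184.41_deg

open belt: β = asin((r2−r1)/C) = asin(1/26) = 2.2042°
wrap1 = π − 2β = 175.5915°
wrap2 = π + 2β = 184.4085°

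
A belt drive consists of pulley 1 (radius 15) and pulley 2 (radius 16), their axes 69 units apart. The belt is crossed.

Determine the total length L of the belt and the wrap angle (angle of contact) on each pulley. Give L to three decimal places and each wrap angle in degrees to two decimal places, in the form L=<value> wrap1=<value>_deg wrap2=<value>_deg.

L=249.567 wrap1=233.39_deg wrap2=233.39_deg

crossed belt: β = asin((r1+r2)/C) = asin(31/69) = 26.6972°
wrap1 = wrap2 = π + 2β = 233.3944°
tangent length = C·cosβ = 61.6441
L = (r1+r2)·wrap + 2·C·cosβ = 31·4.0735 + 2·61.6441 = 249.5668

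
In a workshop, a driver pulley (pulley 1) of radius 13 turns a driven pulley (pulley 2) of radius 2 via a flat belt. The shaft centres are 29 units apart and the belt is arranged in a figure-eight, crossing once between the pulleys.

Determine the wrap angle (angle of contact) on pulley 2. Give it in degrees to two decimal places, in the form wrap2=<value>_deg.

crossed belt: β = asin((r1+r2)/C) = asin(15/29) = 31.1474°
wrap1 = wrap2 = π + 2β = 242.2948°

wrap2=242.29_deg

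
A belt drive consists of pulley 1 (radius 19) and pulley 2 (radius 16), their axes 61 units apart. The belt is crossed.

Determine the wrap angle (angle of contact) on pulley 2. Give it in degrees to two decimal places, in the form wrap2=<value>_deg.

crossed belt: β = asin((r1+r2)/C) = asin(35/61) = 35.0136°
wrap1 = wrap2 = π + 2β = 250.0271°

wrap2=250.03_deg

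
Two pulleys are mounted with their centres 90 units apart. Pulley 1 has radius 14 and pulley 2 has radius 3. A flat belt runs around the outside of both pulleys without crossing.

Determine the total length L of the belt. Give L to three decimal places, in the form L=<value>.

open belt: β = asin((r2−r1)/C) = asin(-11/90) = -7.0204°
wrap1 = π − 2β = 194.0407°
wrap2 = π + 2β = 165.9593°
tangent length = C·cosβ = 89.3252
L = r1·wrap1 + r2·wrap2 + 2·C·cosβ = 14·3.3866 + 3·2.8965 + 2·89.3252 = 234.7532

L=234.753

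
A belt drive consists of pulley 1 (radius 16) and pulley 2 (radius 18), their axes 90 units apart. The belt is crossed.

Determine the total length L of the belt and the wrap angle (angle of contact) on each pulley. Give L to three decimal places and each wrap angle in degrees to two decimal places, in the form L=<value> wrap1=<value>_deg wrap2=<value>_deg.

L=299.818 wrap1=224.39_deg wrap2=224.39_deg

crossed belt: β = asin((r1+r2)/C) = asin(34/90) = 22.1961°
wrap1 = wrap2 = π + 2β = 224.3922°
tangent length = C·cosβ = 83.3307
L = (r1+r2)·wrap + 2·C·cosβ = 34·3.9164 + 2·83.3307 = 299.8183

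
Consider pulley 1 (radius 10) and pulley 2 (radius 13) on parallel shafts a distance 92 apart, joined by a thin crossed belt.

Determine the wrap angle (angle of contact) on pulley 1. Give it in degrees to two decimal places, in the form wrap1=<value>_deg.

wrap1=208.96_deg

crossed belt: β = asin((r1+r2)/C) = asin(23/92) = 14.4775°
wrap1 = wrap2 = π + 2β = 208.9550°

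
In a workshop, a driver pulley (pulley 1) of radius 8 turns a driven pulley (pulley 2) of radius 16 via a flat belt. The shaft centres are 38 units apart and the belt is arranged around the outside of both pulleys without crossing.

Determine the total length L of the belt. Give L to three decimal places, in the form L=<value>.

L=153.089

open belt: β = asin((r2−r1)/C) = asin(8/38) = 12.1532°
wrap1 = π − 2β = 155.6936°
wrap2 = π + 2β = 204.3064°
tangent length = C·cosβ = 37.1484
L = r1·wrap1 + r2·wrap2 + 2·C·cosβ = 8·2.7174 + 16·3.5658 + 2·37.1484 = 153.0887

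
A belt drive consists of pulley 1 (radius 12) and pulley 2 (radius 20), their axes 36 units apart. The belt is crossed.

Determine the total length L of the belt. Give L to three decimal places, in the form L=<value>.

crossed belt: β = asin((r1+r2)/C) = asin(32/36) = 62.7340°
wrap1 = wrap2 = π + 2β = 305.4679°
tangent length = C·cosβ = 16.4924
L = (r1+r2)·wrap + 2·C·cosβ = 32·5.3314 + 2·16.4924 = 203.5903

L=203.590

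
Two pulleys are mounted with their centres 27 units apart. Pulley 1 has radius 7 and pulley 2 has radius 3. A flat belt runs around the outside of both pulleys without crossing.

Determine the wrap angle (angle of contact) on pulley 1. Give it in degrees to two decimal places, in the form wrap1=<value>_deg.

open belt: β = asin((r2−r1)/C) = asin(-4/27) = -8.5196°
wrap1 = π − 2β = 197.0392°
wrap2 = π + 2β = 162.9608°

wrap1=197.04_deg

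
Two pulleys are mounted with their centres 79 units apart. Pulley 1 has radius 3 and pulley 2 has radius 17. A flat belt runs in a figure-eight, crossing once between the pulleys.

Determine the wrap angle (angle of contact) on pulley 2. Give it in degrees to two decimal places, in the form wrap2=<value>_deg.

wrap2=209.33_deg

crossed belt: β = asin((r1+r2)/C) = asin(20/79) = 14.6649°
wrap1 = wrap2 = π + 2β = 209.3297°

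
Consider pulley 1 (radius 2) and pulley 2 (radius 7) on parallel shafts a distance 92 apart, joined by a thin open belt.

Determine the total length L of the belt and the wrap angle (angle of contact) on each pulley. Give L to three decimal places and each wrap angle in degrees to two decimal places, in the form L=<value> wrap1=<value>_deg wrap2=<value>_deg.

open belt: β = asin((r2−r1)/C) = asin(5/92) = 3.1154°
wrap1 = π − 2β = 173.7691°
wrap2 = π + 2β = 186.2309°
tangent length = C·cosβ = 91.8640
L = r1·wrap1 + r2·wrap2 + 2·C·cosβ = 2·3.0328 + 7·3.2503 + 2·91.8640 = 212.5461

L=212.546 wrap1=173.77_deg wrap2=186.23_deg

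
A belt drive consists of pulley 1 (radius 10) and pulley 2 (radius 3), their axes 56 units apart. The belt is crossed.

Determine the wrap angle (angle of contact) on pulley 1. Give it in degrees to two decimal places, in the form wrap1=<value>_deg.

wrap1=206.85_deg

crossed belt: β = asin((r1+r2)/C) = asin(13/56) = 13.4233°
wrap1 = wrap2 = π + 2β = 206.8465°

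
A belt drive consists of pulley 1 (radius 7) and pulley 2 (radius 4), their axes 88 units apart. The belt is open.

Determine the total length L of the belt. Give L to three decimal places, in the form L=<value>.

open belt: β = asin((r2−r1)/C) = asin(-3/88) = -1.9536°
wrap1 = π − 2β = 183.9073°
wrap2 = π + 2β = 176.0927°
tangent length = C·cosβ = 87.9488
L = r1·wrap1 + r2·wrap2 + 2·C·cosβ = 7·3.2098 + 4·3.0734 + 2·87.9488 = 210.6598

L=210.660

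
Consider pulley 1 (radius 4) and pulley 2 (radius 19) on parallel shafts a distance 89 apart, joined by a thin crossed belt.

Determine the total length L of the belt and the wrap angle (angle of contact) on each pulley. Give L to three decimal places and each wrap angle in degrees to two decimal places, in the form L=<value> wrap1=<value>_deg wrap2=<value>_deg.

L=256.234 wrap1=209.95_deg wrap2=209.95_deg

crossed belt: β = asin((r1+r2)/C) = asin(23/89) = 14.9767°
wrap1 = wrap2 = π + 2β = 209.9535°
tangent length = C·cosβ = 85.9767
L = (r1+r2)·wrap + 2·C·cosβ = 23·3.6644 + 2·85.9767 = 256.2342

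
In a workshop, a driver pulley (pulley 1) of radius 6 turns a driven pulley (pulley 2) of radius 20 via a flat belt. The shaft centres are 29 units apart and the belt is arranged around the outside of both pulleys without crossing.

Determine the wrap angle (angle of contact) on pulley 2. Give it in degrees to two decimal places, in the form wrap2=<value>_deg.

open belt: β = asin((r2−r1)/C) = asin(14/29) = 28.8657°
wrap1 = π − 2β = 122.2685°
wrap2 = π + 2β = 237.7315°

wrap2=237.73_deg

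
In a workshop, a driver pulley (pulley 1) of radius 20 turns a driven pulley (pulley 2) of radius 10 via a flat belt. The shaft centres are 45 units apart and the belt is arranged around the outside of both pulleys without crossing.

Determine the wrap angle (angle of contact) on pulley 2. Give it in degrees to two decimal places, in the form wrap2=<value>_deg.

wrap2=154.32_deg

open belt: β = asin((r2−r1)/C) = asin(-10/45) = -12.8396°
wrap1 = π − 2β = 205.6792°
wrap2 = π + 2β = 154.3208°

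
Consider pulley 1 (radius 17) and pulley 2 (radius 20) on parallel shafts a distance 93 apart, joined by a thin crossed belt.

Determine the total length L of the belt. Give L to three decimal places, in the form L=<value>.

crossed belt: β = asin((r1+r2)/C) = asin(37/93) = 23.4438°
wrap1 = wrap2 = π + 2β = 226.8876°
tangent length = C·cosβ = 85.3229
L = (r1+r2)·wrap + 2·C·cosβ = 37·3.9599 + 2·85.3229 = 317.1635

L=317.163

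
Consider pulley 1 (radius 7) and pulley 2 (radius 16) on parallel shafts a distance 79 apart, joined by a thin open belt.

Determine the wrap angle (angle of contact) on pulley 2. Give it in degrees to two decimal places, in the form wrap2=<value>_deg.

wrap2=193.08_deg

open belt: β = asin((r2−r1)/C) = asin(9/79) = 6.5416°
wrap1 = π − 2β = 166.9169°
wrap2 = π + 2β = 193.0831°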